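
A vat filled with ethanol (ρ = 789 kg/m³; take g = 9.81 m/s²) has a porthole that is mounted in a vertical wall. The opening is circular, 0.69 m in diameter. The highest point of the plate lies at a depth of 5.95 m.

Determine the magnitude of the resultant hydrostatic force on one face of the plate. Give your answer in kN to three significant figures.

γ = ρg = 789 × 9.81 / 1000 = 7.74009 kN/m³.
The centroid is at the centre, 0.345 m below the top of the plate, so the centroid depth is h_c = 5.95 + 0.345 = 6.295 m.
A = π(0.345)² = 0.373928 m².
Resultant F = γ·h_c·A = 7.74009 × 6.295 × 0.373928 = 18.2192 kN.

F ≈ 18.2 kN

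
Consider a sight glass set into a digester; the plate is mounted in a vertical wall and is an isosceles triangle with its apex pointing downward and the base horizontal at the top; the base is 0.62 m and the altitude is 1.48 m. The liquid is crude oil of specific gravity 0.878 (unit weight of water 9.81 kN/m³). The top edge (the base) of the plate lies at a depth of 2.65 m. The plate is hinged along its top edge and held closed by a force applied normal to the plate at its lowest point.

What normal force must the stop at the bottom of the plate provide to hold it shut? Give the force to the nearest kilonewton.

γ = 0.878 × 9.81 = 8.61318 kN/m³.
With the apex down, the centroid sits h/3 = 1.48/3 = 0.493333 m below the base (the top edge), so the centroid depth is h_c = 2.65 + 0.493333 = 3.14333 m.
A = ½ × 0.62 × 1.48 = 0.4588 m².
Resultant F = γ·h_c·A = 8.61318 × 3.14333 × 0.4588 = 12.4216 kN.
I_c = b·h³/36 = 0.62 × 1.48³/36 = 0.0558309 m⁴.
Centre of pressure: y_p = y_c + I_c/(y_c·A) = 3.14333 + 0.0558309/(3.14333 × 0.4588) = 3.14333 + 0.0387134 = 3.18204 m along the plane.
The resultant acts 0.493333 + 0.0387134 = 0.532046 m (along the plate) below the hinge at the top edge, so the moment about the hinge is M = F × 0.532046 = 12.4216 × 0.532046 = 6.60886 kN·m.
A normal force at the bottom, 1.48 m from the hinge, must supply this moment: P = 6.60886/1.48 = 4.46545 kN.

P ≈ 4 kN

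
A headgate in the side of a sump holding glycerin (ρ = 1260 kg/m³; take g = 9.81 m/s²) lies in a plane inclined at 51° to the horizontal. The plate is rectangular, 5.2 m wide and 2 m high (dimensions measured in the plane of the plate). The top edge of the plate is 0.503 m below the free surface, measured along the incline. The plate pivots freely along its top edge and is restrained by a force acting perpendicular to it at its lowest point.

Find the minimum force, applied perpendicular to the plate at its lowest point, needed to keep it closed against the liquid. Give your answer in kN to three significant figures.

γ = ρg = 1260 × 9.81 / 1000 = 12.3606 kN/m³.
Let θ = 51° be the plate's angle to the horizontal; measure y along the incline from where the plane meets the free surface. Vertical depth h = y·sinθ with sinθ = 0.777146.
The centroid lies 2/2 = 1 m below the top edge, so y_c = 0.503 + 1 = 1.503 m and h_c = 1.503 × 0.777146 = 1.16805 m.
A = 5.2 × 2 = 10.4 m².
Resultant F = γ·h_c·A = 12.3606 × 1.16805 × 10.4 = 150.153 kN.
I_c = b·h³/12 = 5.2 × 2³/12 = 3.46667 m⁴.
Centre of pressure: y_p = y_c + I_c/(y_c·A) = 1.503 + 3.46667/(1.503 × 10.4) = 1.503 + 0.221779 = 1.72478 m along the plane.
The resultant acts 1 + 0.221779 = 1.22178 m (along the plate) below the hinge at the top edge, so the moment about the hinge is M = F × 1.22178 = 150.153 × 1.22178 = 183.454 kN·m.
A normal force at the bottom, 2 m from the hinge, must supply this moment: P = 183.454/2 = 91.727 kN.

P ≈ 91.7 kN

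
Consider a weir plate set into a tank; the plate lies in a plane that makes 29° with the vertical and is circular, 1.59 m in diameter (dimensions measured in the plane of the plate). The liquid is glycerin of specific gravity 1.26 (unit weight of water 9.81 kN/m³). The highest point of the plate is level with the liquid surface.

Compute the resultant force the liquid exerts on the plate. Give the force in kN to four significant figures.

γ = 1.26 × 9.81 = 12.3606 kN/m³.
The plate makes 29° with the vertical, i.e. θ = 90° − 29° = 61° to the horizontal. Measuring y along the incline from the free-surface line, vertical depth h = y·sinθ with sinθ = 0.874620.
The centroid is at the centre, 0.795 m below the top of the plate, so y_c = 0.795 m and h_c = 0.795 × 0.874620 = 0.695323 m.
A = π(0.795)² = 1.98557 m².
Resultant F = γ·h_c·A = 12.3606 × 0.695323 × 1.98557 = 17.0652 kN.

F ≈ 17.07 kN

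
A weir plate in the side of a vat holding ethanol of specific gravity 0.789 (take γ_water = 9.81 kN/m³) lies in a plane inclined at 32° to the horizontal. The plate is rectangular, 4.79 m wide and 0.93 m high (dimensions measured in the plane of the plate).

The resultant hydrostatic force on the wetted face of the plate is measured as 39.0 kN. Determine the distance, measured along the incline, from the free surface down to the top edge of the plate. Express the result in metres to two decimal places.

y_top ≈ 1.67 m

γ = 0.789 × 9.81 = 7.74009 kN/m³.
A = 4.79 × 0.93 = 4.4547 m².
From F = γ·h_c·A, the centroid depth is h_c = 39.0/(7.74009 × 4.4547) = 1.1311 m.
Let θ = 32° be the plate's angle to the horizontal; measure y along the incline from where the plane meets the free surface. Vertical depth h = y·sinθ with sinθ = 0.529919.
Along the incline, y_c = h_c/sinθ = 1.1311/0.529919 = 2.13448 m.
The centroid lies 0.93/2 = 0.465 m below the top edge, so the top edge sits at y_top = 2.13448 − 0.465 = 1.66948 m along the incline.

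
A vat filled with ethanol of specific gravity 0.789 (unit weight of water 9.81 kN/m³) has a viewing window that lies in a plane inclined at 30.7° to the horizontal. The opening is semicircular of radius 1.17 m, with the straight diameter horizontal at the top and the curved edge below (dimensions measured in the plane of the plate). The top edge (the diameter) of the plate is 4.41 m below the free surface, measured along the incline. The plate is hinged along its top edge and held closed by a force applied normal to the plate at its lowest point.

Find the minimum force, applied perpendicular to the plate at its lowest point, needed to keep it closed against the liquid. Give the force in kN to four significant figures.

P ≈ 18.39 kN

γ = 0.789 × 9.81 = 7.74009 kN/m³.
Let θ = 30.7° be the plate's angle to the horizontal; measure y along the incline from where the plane meets the free surface. Vertical depth h = y·sinθ with sinθ = 0.510543.
The centroid of a semicircle lies 4r/(3π) = 0.496563 m from the diameter, here below the top edge, so y_c = 4.41 + 0.496563 = 4.90656 m and h_c = 4.90656 × 0.510543 = 2.50501 m.
A = πr²/2 = π × 1.17²/2 = 2.15026 m².
Resultant F = γ·h_c·A = 7.74009 × 2.50501 × 2.15026 = 41.6914 kN.
I_c = (π/8 − 8/(9π))·r⁴ = 0.109757 × 1.17⁴ = 0.205672 m⁴.
Centre of pressure: y_p = y_c + I_c/(y_c·A) = 4.90656 + 0.205672/(4.90656 × 2.15026) = 4.90656 + 0.0194943 = 4.92605 m along the plane.
The resultant acts 0.496563 + 0.0194943 = 0.516057 m (along the plate) below the hinge at the top edge, so the moment about the hinge is M = F × 0.516057 = 41.6914 × 0.516057 = 21.5151 kN·m.
A normal force at the bottom, 1.17 m from the hinge, must supply this moment: P = 21.5151/1.17 = 18.389 kN.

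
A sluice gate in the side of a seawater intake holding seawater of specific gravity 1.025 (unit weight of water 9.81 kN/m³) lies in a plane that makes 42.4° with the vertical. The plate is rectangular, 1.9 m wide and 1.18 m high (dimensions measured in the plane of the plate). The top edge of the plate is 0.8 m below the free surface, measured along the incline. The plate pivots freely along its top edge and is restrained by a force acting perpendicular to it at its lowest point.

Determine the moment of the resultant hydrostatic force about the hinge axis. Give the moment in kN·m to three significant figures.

M ≈ 15.6 kN·m

γ = 1.025 × 9.81 = 10.05525 kN/m³.
The plate makes 42.4° with the vertical, i.e. θ = 90° − 42.4° = 47.6° to the horizontal. Measuring y along the incline from the free-surface line, vertical depth h = y·sinθ with sinθ = 0.738455.
The centroid lies 1.18/2 = 0.59 m below the top edge, so y_c = 0.8 + 0.59 = 1.39 m and h_c = 1.39 × 0.738455 = 1.02645 m.
A = 1.9 × 1.18 = 2.242 m².
Resultant F = γ·h_c·A = 10.05525 × 1.02645 × 2.242 = 23.1402 kN.
I_c = b·h³/12 = 1.9 × 1.18³/12 = 0.260147 m⁴.
Centre of pressure: y_p = y_c + I_c/(y_c·A) = 1.39 + 0.260147/(1.39 × 2.242) = 1.39 + 0.0834773 = 1.47348 m along the plane.
The resultant acts 0.59 + 0.0834773 = 0.673477 m (along the plate) below the hinge at the top edge, so the moment about the hinge is M = F × 0.673477 = 23.1402 × 0.673477 = 15.5844 kN·m.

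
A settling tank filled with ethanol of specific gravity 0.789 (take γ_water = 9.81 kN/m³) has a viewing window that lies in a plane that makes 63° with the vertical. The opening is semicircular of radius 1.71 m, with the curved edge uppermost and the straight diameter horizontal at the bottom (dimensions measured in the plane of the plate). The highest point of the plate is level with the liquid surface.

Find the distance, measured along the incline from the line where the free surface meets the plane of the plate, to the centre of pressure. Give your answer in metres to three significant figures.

γ = 0.789 × 9.81 = 7.74009 kN/m³.
The plate makes 63° with the vertical, i.e. θ = 90° − 63° = 27° to the horizontal. Measuring y along the incline from the free-surface line, vertical depth h = y·sinθ with sinθ = 0.453990.
The centroid lies 4r/(3π) = 0.725747 m above the diameter, so r − 4r/(3π) = 1.71 − 0.725747 = 0.984253 m below the topmost point, so y_c = 0.984253 m and h_c = 0.984253 × 0.453990 = 0.446841 m.
A = πr²/2 = π × 1.71²/2 = 4.59317 m².
Resultant F = γ·h_c·A = 7.74009 × 0.446841 × 4.59317 = 15.8859 kN.
I_c = (π/8 − 8/(9π))·r⁴ = 0.109757 × 1.71⁴ = 0.938462 m⁴.
Centre of pressure: y_p = y_c + I_c/(y_c·A) = 0.984253 + 0.938462/(0.984253 × 4.59317) = 0.984253 + 0.207586 = 1.19184 m along the plane.

y_p = 1.19 m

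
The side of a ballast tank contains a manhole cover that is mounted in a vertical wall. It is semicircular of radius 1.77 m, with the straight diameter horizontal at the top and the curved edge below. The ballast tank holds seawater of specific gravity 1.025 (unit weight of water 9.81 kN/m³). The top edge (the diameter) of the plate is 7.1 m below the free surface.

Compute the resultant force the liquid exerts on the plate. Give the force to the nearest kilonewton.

F ≈ 389 kN

γ = 1.025 × 9.81 = 10.05525 kN/m³.
The centroid of a semicircle lies 4r/(3π) = 0.751211 m from the diameter, here below the top edge, so the centroid depth is h_c = 7.1 + 0.751211 = 7.85121 m.
A = πr²/2 = π × 1.77²/2 = 4.92115 m².
Resultant F = γ·h_c·A = 10.05525 × 7.85121 × 4.92115 = 388.505 kN.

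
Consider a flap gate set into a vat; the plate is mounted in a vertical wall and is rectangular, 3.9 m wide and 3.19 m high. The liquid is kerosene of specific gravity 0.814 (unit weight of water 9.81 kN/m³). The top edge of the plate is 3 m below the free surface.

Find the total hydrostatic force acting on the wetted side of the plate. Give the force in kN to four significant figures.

F ≈ 456.5 kN

γ = 0.814 × 9.81 = 7.98534 kN/m³.
The centroid lies 3.19/2 = 1.595 m below the top edge, so the centroid depth is h_c = 3 + 1.595 = 4.595 m.
A = 3.9 × 3.19 = 12.441 m².
Resultant F = γ·h_c·A = 7.98534 × 4.595 × 12.441 = 456.493 kN.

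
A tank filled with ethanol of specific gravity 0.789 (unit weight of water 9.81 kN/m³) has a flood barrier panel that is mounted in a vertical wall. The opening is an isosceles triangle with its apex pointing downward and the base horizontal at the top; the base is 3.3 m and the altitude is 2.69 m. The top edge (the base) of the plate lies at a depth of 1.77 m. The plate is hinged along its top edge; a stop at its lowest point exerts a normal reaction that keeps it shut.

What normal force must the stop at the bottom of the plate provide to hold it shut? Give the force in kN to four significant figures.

γ = 0.789 × 9.81 = 7.74009 kN/m³.
With the apex down, the centroid sits h/3 = 2.69/3 = 0.896667 m below the base (the top edge), so the centroid depth is h_c = 1.77 + 0.896667 = 2.66667 m.
A = ½ × 3.3 × 2.69 = 4.4385 m².
Resultant F = γ·h_c·A = 7.74009 × 2.66667 × 4.4385 = 91.6118 kN.
I_c = b·h³/36 = 3.3 × 2.69³/36 = 1.7843 m⁴.
Centre of pressure: y_p = y_c + I_c/(y_c·A) = 2.66667 + 1.7843/(2.66667 × 4.4385) = 2.66667 + 0.150752 = 2.81742 m along the plane.
The resultant acts 0.896667 + 0.150752 = 1.04742 m (along the plate) below the hinge at the top edge, so the moment about the hinge is M = F × 1.04742 = 91.6118 × 1.04742 = 95.956 kN·m.
A normal force at the bottom, 2.69 m from the hinge, must supply this moment: P = 95.956/2.69 = 35.6714 kN.

P ≈ 35.67 kN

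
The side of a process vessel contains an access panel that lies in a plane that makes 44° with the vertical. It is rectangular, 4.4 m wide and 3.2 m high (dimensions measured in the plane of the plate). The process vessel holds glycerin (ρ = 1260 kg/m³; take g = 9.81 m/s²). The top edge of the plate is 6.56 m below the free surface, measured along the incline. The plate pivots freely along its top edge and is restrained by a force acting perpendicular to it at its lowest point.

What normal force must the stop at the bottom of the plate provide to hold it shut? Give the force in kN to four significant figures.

P ≈ 544.2 kN

γ = ρg = 1260 × 9.81 / 1000 = 12.3606 kN/m³.
The plate makes 44° with the vertical, i.e. θ = 90° − 44° = 46° to the horizontal. Measuring y along the incline from the free-surface line, vertical depth h = y·sinθ with sinθ = 0.719340.
The centroid lies 3.2/2 = 1.6 m below the top edge, so y_c = 6.56 + 1.6 = 8.16 m and h_c = 8.16 × 0.719340 = 5.86981 m.
A = 4.4 × 3.2 = 14.08 m².
Resultant F = γ·h_c·A = 12.3606 × 5.86981 × 14.08 = 1021.57 kN.
I_c = b·h³/12 = 4.4 × 3.2³/12 = 12.0149 m⁴.
Centre of pressure: y_p = y_c + I_c/(y_c·A) = 8.16 + 12.0149/(8.16 × 14.08) = 8.16 + 0.104575 = 8.26458 m along the plane.
The resultant acts 1.6 + 0.104575 = 1.70458 m (along the plate) below the hinge at the top edge, so the moment about the hinge is M = F × 1.70458 = 1021.57 × 1.70458 = 1741.35 kN·m.
A normal force at the bottom, 3.2 m from the hinge, must supply this moment: P = 1741.35/3.2 = 544.172 kN.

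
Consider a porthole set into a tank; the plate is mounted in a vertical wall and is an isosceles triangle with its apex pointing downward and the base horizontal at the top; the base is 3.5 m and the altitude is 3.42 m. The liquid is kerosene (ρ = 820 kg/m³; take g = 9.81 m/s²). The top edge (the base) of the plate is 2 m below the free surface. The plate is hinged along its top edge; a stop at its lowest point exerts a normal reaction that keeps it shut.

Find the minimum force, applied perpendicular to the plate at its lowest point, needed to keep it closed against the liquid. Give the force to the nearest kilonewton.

P ≈ 60 kN

γ = ρg = 820 × 9.81 / 1000 = 8.0442 kN/m³.
With the apex down, the centroid sits h/3 = 3.42/3 = 1.14 m below the base (the top edge), so the centroid depth is h_c = 2 + 1.14 = 3.14 m.
A = ½ × 3.5 × 3.42 = 5.985 m².
Resultant F = γ·h_c·A = 8.0442 × 3.14 × 5.985 = 151.174 kN.
I_c = b·h³/36 = 3.5 × 3.42³/36 = 3.88905 m⁴.
Centre of pressure: y_p = y_c + I_c/(y_c·A) = 3.14 + 3.88905/(3.14 × 5.985) = 3.14 + 0.206943 = 3.34694 m along the plane.
The resultant acts 1.14 + 0.206943 = 1.34694 m (along the plate) below the hinge at the top edge, so the moment about the hinge is M = F × 1.34694 = 151.174 × 1.34694 = 203.622 kN·m.
A normal force at the bottom, 3.42 m from the hinge, must supply this moment: P = 203.622/3.42 = 59.5386 kN.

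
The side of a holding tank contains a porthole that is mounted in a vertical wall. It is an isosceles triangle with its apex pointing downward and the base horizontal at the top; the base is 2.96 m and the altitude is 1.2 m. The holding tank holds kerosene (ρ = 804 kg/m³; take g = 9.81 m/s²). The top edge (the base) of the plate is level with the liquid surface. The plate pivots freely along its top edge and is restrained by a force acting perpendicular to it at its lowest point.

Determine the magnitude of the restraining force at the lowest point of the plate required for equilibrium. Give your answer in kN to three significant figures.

γ = ρg = 804 × 9.81 / 1000 = 7.88724 kN/m³.
With the apex down, the centroid sits h/3 = 1.2/3 = 0.4 m below the base (the top edge), so the centroid depth is h_c = 0.4 m.
A = ½ × 2.96 × 1.2 = 1.776 m².
Resultant F = γ·h_c·A = 7.88724 × 0.4 × 1.776 = 5.6031 kN.
I_c = b·h³/36 = 2.96 × 1.2³/36 = 0.14208 m⁴.
Centre of pressure: y_p = y_c + I_c/(y_c·A) = 0.4 + 0.14208/(0.4 × 1.776) = 0.4 + 0.2 = 0.6 m along the plane.
The resultant acts 0.4 + 0.2 = 0.6 m (along the plate) below the hinge at the top edge, so the moment about the hinge is M = F × 0.6 = 5.6031 × 0.6 = 3.36186 kN·m.
A normal force at the bottom, 1.2 m from the hinge, must supply this moment: P = 3.36186/1.2 = 2.80155 kN.

P ≈ 2.80 kN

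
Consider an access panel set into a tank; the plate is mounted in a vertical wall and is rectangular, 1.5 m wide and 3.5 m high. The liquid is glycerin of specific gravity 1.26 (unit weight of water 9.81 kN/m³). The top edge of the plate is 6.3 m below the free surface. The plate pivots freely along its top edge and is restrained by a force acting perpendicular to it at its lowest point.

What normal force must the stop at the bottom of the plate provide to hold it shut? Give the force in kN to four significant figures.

γ = 1.26 × 9.81 = 12.3606 kN/m³.
The centroid lies 3.5/2 = 1.75 m below the top edge, so the centroid depth is h_c = 6.3 + 1.75 = 8.05 m.
A = 1.5 × 3.5 = 5.25 m².
Resultant F = γ·h_c·A = 12.3606 × 8.05 × 5.25 = 522.39 kN.
I_c = b·h³/12 = 1.5 × 3.5³/12 = 5.35938 m⁴.
Centre of pressure: y_p = y_c + I_c/(y_c·A) = 8.05 + 5.35938/(8.05 × 5.25) = 8.05 + 0.126812 = 8.17681 m along the plane.
The resultant acts 1.75 + 0.126812 = 1.87681 m (along the plate) below the hinge at the top edge, so the moment about the hinge is M = F × 1.87681 = 522.39 × 1.87681 = 980.427 kN·m.
A normal force at the bottom, 3.5 m from the hinge, must supply this moment: P = 980.427/3.5 = 280.122 kN.

P ≈ 280.1 kN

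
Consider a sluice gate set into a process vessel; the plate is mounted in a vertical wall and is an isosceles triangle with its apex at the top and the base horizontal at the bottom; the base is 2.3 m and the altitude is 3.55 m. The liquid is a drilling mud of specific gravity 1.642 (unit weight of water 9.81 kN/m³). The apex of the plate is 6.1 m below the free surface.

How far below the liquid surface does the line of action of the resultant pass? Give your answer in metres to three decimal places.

h_p = 8.549 m

γ = 1.642 × 9.81 = 16.10802 kN/m³.
With the apex up, the centroid sits 2h/3 = 2 × 3.55/3 = 2.36667 m below the apex, so the centroid depth is h_c = 6.1 + 2.36667 = 8.46667 m.
A = ½ × 2.3 × 3.55 = 4.0825 m².
Resultant F = γ·h_c·A = 16.10802 × 8.46667 × 4.0825 = 556.777 kN.
I_c = b·h³/36 = 2.3 × 3.55³/36 = 2.85832 m⁴.
Centre of pressure: y_p = y_c + I_c/(y_c·A) = 8.46667 + 2.85832/(8.46667 × 4.0825) = 8.46667 + 0.0826936 = 8.54936 m along the plane.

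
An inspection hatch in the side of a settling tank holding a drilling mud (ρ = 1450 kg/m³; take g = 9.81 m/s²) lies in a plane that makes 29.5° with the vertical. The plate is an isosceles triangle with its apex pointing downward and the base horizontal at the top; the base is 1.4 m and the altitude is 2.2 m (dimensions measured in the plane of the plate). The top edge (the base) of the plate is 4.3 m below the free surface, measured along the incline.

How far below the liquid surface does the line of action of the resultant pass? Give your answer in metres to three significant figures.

γ = ρg = 1450 × 9.81 / 1000 = 14.2245 kN/m³.
The plate makes 29.5° with the vertical, i.e. θ = 90° − 29.5° = 60.5° to the horizontal. Measuring y along the incline from the free-surface line, vertical depth h = y·sinθ with sinθ = 0.870356.
With the apex down, the centroid sits h/3 = 2.2/3 = 0.733333 m below the base (the top edge), so y_c = 4.3 + 0.733333 = 5.03333 m and h_c = 5.03333 × 0.870356 = 4.38079 m.
A = ½ × 1.4 × 2.2 = 1.54 m².
Resultant F = γ·h_c·A = 14.2245 × 4.38079 × 1.54 = 95.9644 kN.
I_c = b·h³/36 = 1.4 × 2.2³/36 = 0.414089 m⁴.
Centre of pressure: y_p = y_c + I_c/(y_c·A) = 5.03333 + 0.414089/(5.03333 × 1.54) = 5.03333 + 0.0534217 = 5.08675 m along the plane.
Vertically, h_p = y_p·sinθ = 5.08675 × 0.870356 = 4.42728 m.

h_p = 4.43 m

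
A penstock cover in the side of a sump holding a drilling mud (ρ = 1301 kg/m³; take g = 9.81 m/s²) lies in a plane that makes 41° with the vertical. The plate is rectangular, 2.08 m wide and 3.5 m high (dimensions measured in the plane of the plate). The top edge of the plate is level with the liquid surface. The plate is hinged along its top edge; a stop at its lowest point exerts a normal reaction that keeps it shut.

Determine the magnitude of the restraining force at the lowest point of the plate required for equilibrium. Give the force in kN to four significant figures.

P ≈ 81.81 kN

γ = ρg = 1301 × 9.81 / 1000 = 12.76281 kN/m³.
The plate makes 41° with the vertical, i.e. θ = 90° − 41° = 49° to the horizontal. Measuring y along the incline from the free-surface line, vertical depth h = y·sinθ with sinθ = 0.754710.
The centroid lies 3.5/2 = 1.75 m below the top edge, so y_c = 1.75 m and h_c = 1.75 × 0.754710 = 1.32074 m.
A = 2.08 × 3.5 = 7.28 m².
Resultant F = γ·h_c·A = 12.76281 × 1.32074 × 7.28 = 122.714 kN.
I_c = b·h³/12 = 2.08 × 3.5³/12 = 7.43167 m⁴.
Centre of pressure: y_p = y_c + I_c/(y_c·A) = 1.75 + 7.43167/(1.75 × 7.28) = 1.75 + 0.583334 = 2.33333 m along the plane.
The resultant acts 1.75 + 0.583334 = 2.33333 m (along the plate) below the hinge at the top edge, so the moment about the hinge is M = F × 2.33333 = 122.714 × 2.33333 = 286.332 kN·m.
A normal force at the bottom, 3.5 m from the hinge, must supply this moment: P = 286.332/3.5 = 81.8091 kN.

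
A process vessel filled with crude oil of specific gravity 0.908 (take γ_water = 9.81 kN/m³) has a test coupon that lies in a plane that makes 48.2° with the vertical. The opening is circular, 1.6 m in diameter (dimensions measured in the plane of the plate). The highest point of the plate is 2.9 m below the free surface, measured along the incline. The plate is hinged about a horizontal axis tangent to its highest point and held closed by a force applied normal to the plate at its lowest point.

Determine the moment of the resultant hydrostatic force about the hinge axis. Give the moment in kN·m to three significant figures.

M ≈ 37.2 kN·m

γ = 0.908 × 9.81 = 8.90748 kN/m³.
The plate makes 48.2° with the vertical, i.e. θ = 90° − 48.2° = 41.8° to the horizontal. Measuring y along the incline from the free-surface line, vertical depth h = y·sinθ with sinθ = 0.666532.
The centroid is at the centre, 0.8 m below the top of the plate, so y_c = 2.9 + 0.8 = 3.7 m and h_c = 3.7 × 0.666532 = 2.46617 m.
A = π(0.8)² = 2.01062 m².
Resultant F = γ·h_c·A = 8.90748 × 2.46617 × 2.01062 = 44.168 kN.
I_c = πr⁴/4 = π × 0.8⁴/4 = 0.321699 m⁴.
Centre of pressure: y_p = y_c + I_c/(y_c·A) = 3.7 + 0.321699/(3.7 × 2.01062) = 3.7 + 0.0432432 = 3.74324 m along the plane.
The resultant acts 0.8 + 0.0432432 = 0.843243 m (along the plate) below the hinge at the top edge, so the moment about the hinge is M = F × 0.843243 = 44.168 × 0.843243 = 37.2444 kN·m.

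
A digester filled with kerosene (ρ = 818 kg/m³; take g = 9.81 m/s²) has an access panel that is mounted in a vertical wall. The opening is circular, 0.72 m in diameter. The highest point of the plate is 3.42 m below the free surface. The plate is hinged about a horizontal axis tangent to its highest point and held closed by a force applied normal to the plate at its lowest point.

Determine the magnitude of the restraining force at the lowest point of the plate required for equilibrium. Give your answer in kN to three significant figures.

γ = ρg = 818 × 9.81 / 1000 = 8.02458 kN/m³.
The centroid is at the centre, 0.36 m below the top of the plate, so the centroid depth is h_c = 3.42 + 0.36 = 3.78 m.
A = π(0.36)² = 0.40715 m².
Resultant F = γ·h_c·A = 8.02458 × 3.78 × 0.40715 = 12.35 kN.
I_c = πr⁴/4 = π × 0.36⁴/4 = 0.0131917 m⁴.
Centre of pressure: y_p = y_c + I_c/(y_c·A) = 3.78 + 0.0131917/(3.78 × 0.40715) = 3.78 + 0.00857145 = 3.78857 m along the plane.
The resultant acts 0.36 + 0.00857145 = 0.368571 m (along the plate) below the hinge at the top edge, so the moment about the hinge is M = F × 0.368571 = 12.35 × 0.368571 = 4.55185 kN·m.
A normal force at the bottom, 0.72 m from the hinge, must supply this moment: P = 4.55185/0.72 = 6.32201 kN.

P ≈ 6.32 kN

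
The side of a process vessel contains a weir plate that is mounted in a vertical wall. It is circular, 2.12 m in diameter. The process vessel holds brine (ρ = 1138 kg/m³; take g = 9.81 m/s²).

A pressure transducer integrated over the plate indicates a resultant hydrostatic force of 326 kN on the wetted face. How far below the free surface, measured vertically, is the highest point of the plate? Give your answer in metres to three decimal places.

γ = ρg = 1138 × 9.81 / 1000 = 11.16378 kN/m³.
A = π(1.06)² = 3.52989 m².
From F = γ·h_c·A, the centroid depth is h_c = 326/(11.16378 × 3.52989) = 8.27266 m.
The centroid is at the centre, 1.06 m below the top of the plate, so the highest point sits at h_top = 8.27266 − 1.06 = 7.21266 m below the surface.

d_top ≈ 7.213 m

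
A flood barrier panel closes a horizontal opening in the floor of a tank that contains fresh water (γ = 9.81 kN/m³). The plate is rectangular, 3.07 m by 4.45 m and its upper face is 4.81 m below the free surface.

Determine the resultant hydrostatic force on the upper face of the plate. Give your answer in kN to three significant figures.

F ≈ 645 kN

γ = 9.81 kN/m³.
The plate is horizontal, so pressure is uniform at p = γ·h = 9.81 × 4.81 = 47.1861 kN/m².
A = 3.07 × 4.45 = 13.6615 m².
F = p·A = 47.1861 × 13.6615 = 644.633 kN.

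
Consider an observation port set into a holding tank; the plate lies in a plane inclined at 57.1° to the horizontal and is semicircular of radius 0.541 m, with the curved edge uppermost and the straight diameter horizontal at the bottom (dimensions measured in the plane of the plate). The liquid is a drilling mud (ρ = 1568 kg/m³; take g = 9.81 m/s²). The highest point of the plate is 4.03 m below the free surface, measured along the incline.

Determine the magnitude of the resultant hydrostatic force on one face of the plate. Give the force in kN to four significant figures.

F ≈ 25.78 kN

γ = ρg = 1568 × 9.81 / 1000 = 15.38208 kN/m³.
Let θ = 57.1° be the plate's angle to the horizontal; measure y along the incline from where the plane meets the free surface. Vertical depth h = y·sinθ with sinθ = 0.839620.
The centroid lies 4r/(3π) = 0.229608 m above the diameter, so r − 4r/(3π) = 0.541 − 0.229608 = 0.311392 m below the topmost point, so y_c = 4.03 + 0.311392 = 4.34139 m and h_c = 4.34139 × 0.839620 = 3.64512 m.
A = πr²/2 = π × 0.541²/2 = 0.459742 m².
Resultant F = γ·h_c·A = 15.38208 × 3.64512 × 0.459742 = 25.7775 kN.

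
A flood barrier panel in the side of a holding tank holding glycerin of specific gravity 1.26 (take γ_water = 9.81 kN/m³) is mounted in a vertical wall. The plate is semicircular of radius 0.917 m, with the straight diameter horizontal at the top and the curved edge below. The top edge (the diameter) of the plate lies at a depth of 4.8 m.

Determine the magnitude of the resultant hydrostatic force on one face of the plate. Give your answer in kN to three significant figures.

F ≈ 84.7 kN

γ = 1.26 × 9.81 = 12.3606 kN/m³.
The centroid of a semicircle lies 4r/(3π) = 0.389187 m from the diameter, here below the top edge, so the centroid depth is h_c = 4.8 + 0.389187 = 5.18919 m.
A = πr²/2 = π × 0.917²/2 = 1.32087 m².
Resultant F = γ·h_c·A = 12.3606 × 5.18919 × 1.32087 = 84.7226 kN.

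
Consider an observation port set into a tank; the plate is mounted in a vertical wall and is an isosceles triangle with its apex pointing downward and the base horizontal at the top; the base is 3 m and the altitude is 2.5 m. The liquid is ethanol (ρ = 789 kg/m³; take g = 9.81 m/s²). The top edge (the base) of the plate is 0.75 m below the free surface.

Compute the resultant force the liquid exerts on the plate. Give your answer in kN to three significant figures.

γ = ρg = 789 × 9.81 / 1000 = 7.74009 kN/m³.
With the apex down, the centroid sits h/3 = 2.5/3 = 0.833333 m below the base (the top edge), so the centroid depth is h_c = 0.75 + 0.833333 = 1.58333 m.
A = ½ × 3 × 2.5 = 3.75 m².
Resultant F = γ·h_c·A = 7.74009 × 1.58333 × 3.75 = 45.9567 kN.

F ≈ 46.0 kN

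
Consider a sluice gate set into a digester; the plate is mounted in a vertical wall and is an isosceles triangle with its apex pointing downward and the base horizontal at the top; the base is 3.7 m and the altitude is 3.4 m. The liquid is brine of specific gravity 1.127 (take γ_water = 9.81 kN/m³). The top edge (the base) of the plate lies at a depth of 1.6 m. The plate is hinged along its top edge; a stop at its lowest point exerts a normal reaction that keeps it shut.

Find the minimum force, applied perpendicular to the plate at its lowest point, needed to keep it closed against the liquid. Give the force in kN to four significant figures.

γ = 1.127 × 9.81 = 11.05587 kN/m³.
With the apex down, the centroid sits h/3 = 3.4/3 = 1.13333 m below the base (the top edge), so the centroid depth is h_c = 1.6 + 1.13333 = 2.73333 m.
A = ½ × 3.7 × 3.4 = 6.29 m².
Resultant F = γ·h_c·A = 11.05587 × 2.73333 × 6.29 = 190.08 kN.
I_c = b·h³/36 = 3.7 × 3.4³/36 = 4.03958 m⁴.
Centre of pressure: y_p = y_c + I_c/(y_c·A) = 2.73333 + 4.03958/(2.73333 × 6.29) = 2.73333 + 0.23496 = 2.96829 m along the plane.
The resultant acts 1.13333 + 0.23496 = 1.36829 m (along the plate) below the hinge at the top edge, so the moment about the hinge is M = F × 1.36829 = 190.08 × 1.36829 = 260.085 kN·m.
A normal force at the bottom, 3.4 m from the hinge, must supply this moment: P = 260.085/3.4 = 76.4956 kN.

P ≈ 76.50 kN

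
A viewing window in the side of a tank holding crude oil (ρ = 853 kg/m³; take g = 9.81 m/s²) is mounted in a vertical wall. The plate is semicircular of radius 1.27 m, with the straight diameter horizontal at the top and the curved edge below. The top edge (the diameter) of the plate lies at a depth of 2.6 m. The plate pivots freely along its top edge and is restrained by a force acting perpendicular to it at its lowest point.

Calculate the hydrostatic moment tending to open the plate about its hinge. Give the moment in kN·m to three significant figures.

M ≈ 38.3 kN·m

γ = ρg = 853 × 9.81 / 1000 = 8.36793 kN/m³.
The centroid of a semicircle lies 4r/(3π) = 0.539005 m from the diameter, here below the top edge, so the centroid depth is h_c = 2.6 + 0.539005 = 3.13901 m.
A = πr²/2 = π × 1.27²/2 = 2.53354 m².
Resultant F = γ·h_c·A = 8.36793 × 3.13901 × 2.53354 = 66.5485 kN.
I_c = (π/8 − 8/(9π))·r⁴ = 0.109757 × 1.27⁴ = 0.285527 m⁴.
Centre of pressure: y_p = y_c + I_c/(y_c·A) = 3.13901 + 0.285527/(3.13901 × 2.53354) = 3.13901 + 0.0359027 = 3.17491 m along the plane.
The resultant acts 0.539005 + 0.0359027 = 0.574908 m (along the plate) below the hinge at the top edge, so the moment about the hinge is M = F × 0.574908 = 66.5485 × 0.574908 = 38.2593 kN·m.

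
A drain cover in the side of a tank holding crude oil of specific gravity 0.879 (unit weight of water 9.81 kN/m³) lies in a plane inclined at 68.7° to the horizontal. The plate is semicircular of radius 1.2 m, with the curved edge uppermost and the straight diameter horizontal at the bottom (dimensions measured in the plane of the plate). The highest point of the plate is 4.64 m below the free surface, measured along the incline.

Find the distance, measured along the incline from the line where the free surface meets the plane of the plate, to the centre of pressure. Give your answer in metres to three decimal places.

γ = 0.879 × 9.81 = 8.62299 kN/m³.
Let θ = 68.7° be the plate's angle to the horizontal; measure y along the incline from where the plane meets the free surface. Vertical depth h = y·sinθ with sinθ = 0.931691.
The centroid lies 4r/(3π) = 0.509296 m above the diameter, so r − 4r/(3π) = 1.2 − 0.509296 = 0.690704 m below the topmost point, so y_c = 4.64 + 0.690704 = 5.3307 m and h_c = 5.3307 × 0.931691 = 4.96657 m.
A = πr²/2 = π × 1.2²/2 = 2.26195 m².
Resultant F = γ·h_c·A = 8.62299 × 4.96657 × 2.26195 = 96.8718 kN.
I_c = (π/8 − 8/(9π))·r⁴ = 0.109757 × 1.2⁴ = 0.227592 m⁴.
Centre of pressure: y_p = y_c + I_c/(y_c·A) = 5.3307 + 0.227592/(5.3307 × 2.26195) = 5.3307 + 0.0188751 = 5.34958 m along the plane.

y_p = 5.350 m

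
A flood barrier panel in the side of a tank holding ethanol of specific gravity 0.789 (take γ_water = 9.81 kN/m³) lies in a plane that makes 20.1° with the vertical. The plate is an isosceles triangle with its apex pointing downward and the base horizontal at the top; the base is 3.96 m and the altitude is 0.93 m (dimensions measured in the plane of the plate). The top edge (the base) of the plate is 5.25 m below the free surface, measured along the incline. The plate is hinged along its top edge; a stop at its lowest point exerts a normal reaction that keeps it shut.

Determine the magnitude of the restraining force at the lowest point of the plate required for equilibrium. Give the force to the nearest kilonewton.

P ≈ 25 kN

γ = 0.789 × 9.81 = 7.74009 kN/m³.
The plate makes 20.1° with the vertical, i.e. θ = 90° − 20.1° = 69.9° to the horizontal. Measuring y along the incline from the free-surface line, vertical depth h = y·sinθ with sinθ = 0.939094.
With the apex down, the centroid sits h/3 = 0.93/3 = 0.31 m below the base (the top edge), so y_c = 5.25 + 0.31 = 5.56 m and h_c = 5.56 × 0.939094 = 5.22136 m.
A = ½ × 3.96 × 0.93 = 1.8414 m².
Resultant F = γ·h_c·A = 7.74009 × 5.22136 × 1.8414 = 74.418 kN.
I_c = b·h³/36 = 3.96 × 0.93³/36 = 0.0884793 m⁴.
Centre of pressure: y_p = y_c + I_c/(y_c·A) = 5.56 + 0.0884793/(5.56 × 1.8414) = 5.56 + 0.00864209 = 5.56864 m along the plane.
The resultant acts 0.31 + 0.00864209 = 0.318642 m (along the plate) below the hinge at the top edge, so the moment about the hinge is M = F × 0.318642 = 74.418 × 0.318642 = 23.7127 kN·m.
A normal force at the bottom, 0.93 m from the hinge, must supply this moment: P = 23.7127/0.93 = 25.4975 kN.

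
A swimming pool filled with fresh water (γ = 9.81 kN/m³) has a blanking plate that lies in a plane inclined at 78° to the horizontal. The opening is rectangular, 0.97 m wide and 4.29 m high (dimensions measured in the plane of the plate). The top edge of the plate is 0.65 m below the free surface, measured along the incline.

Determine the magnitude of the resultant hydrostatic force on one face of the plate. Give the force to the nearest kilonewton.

γ = 9.81 kN/m³.
Let θ = 78° be the plate's angle to the horizontal; measure y along the incline from where the plane meets the free surface. Vertical depth h = y·sinθ with sinθ = 0.978148.
The centroid lies 4.29/2 = 2.145 m below the top edge, so y_c = 0.65 + 2.145 = 2.795 m and h_c = 2.795 × 0.978148 = 2.73392 m.
A = 0.97 × 4.29 = 4.1613 m².
Resultant F = γ·h_c·A = 9.81 × 2.73392 × 4.1613 = 111.605 kN.

F ≈ 112 kN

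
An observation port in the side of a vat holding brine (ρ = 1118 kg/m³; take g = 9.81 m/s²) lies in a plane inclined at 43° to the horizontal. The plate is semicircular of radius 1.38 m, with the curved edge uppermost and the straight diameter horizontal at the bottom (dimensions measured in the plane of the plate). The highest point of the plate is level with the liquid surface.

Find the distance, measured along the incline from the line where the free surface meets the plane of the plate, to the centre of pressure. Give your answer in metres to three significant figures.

y_p = 0.962 m

γ = ρg = 1118 × 9.81 / 1000 = 10.96758 kN/m³.
Let θ = 43° be the plate's angle to the horizontal; measure y along the incline from where the plane meets the free surface. Vertical depth h = y·sinθ with sinθ = 0.681998.
The centroid lies 4r/(3π) = 0.58569 m above the diameter, so r − 4r/(3π) = 1.38 − 0.58569 = 0.79431 m below the topmost point, so y_c = 0.79431 m and h_c = 0.79431 × 0.681998 = 0.541718 m.
A = πr²/2 = π × 1.38²/2 = 2.99142 m².
Resultant F = γ·h_c·A = 10.96758 × 0.541718 × 2.99142 = 17.773 kN.
I_c = (π/8 − 8/(9π))·r⁴ = 0.109757 × 1.38⁴ = 0.39806 m⁴.
Centre of pressure: y_p = y_c + I_c/(y_c·A) = 0.79431 + 0.39806/(0.79431 × 2.99142) = 0.79431 + 0.167526 = 0.961836 m along the plane.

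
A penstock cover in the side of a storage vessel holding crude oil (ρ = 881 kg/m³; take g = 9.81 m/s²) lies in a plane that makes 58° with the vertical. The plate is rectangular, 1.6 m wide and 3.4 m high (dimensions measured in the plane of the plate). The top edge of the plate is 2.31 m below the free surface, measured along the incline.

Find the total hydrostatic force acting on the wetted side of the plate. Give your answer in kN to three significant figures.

F ≈ 99.9 kN

γ = ρg = 881 × 9.81 / 1000 = 8.64261 kN/m³.
The plate makes 58° with the vertical, i.e. θ = 90° − 58° = 32° to the horizontal. Measuring y along the incline from the free-surface line, vertical depth h = y·sinθ with sinθ = 0.529919.
The centroid lies 3.4/2 = 1.7 m below the top edge, so y_c = 2.31 + 1.7 = 4.01 m and h_c = 4.01 × 0.529919 = 2.12498 m.
A = 1.6 × 3.4 = 5.44 m².
Resultant F = γ·h_c·A = 8.64261 × 2.12498 × 5.44 = 99.9076 kN.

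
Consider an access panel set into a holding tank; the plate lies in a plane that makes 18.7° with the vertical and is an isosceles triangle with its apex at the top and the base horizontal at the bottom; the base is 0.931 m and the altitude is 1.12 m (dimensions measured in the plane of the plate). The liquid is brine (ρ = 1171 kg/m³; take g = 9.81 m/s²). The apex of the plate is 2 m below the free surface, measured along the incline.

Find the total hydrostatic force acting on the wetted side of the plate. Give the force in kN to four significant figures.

F ≈ 15.58 kN

γ = ρg = 1171 × 9.81 / 1000 = 11.48751 kN/m³.
The plate makes 18.7° with the vertical, i.e. θ = 90° − 18.7° = 71.3° to the horizontal. Measuring y along the incline from the free-surface line, vertical depth h = y·sinθ with sinθ = 0.947210.
With the apex up, the centroid sits 2h/3 = 2 × 1.12/3 = 0.746667 m below the apex, so y_c = 2 + 0.746667 = 2.74667 m and h_c = 2.74667 × 0.947210 = 2.60167 m.
A = ½ × 0.931 × 1.12 = 0.52136 m².
Resultant F = γ·h_c·A = 11.48751 × 2.60167 × 0.52136 = 15.5817 kN.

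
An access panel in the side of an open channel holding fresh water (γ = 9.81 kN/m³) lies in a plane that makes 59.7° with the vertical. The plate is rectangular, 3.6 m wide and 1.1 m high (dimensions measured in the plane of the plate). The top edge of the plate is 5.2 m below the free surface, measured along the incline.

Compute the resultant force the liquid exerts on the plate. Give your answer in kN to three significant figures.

F ≈ 113 kN

γ = 9.81 kN/m³.
The plate makes 59.7° with the vertical, i.e. θ = 90° − 59.7° = 30.3° to the horizontal. Measuring y along the incline from the free-surface line, vertical depth h = y·sinθ with sinθ = 0.504528.
The centroid lies 1.1/2 = 0.55 m below the top edge, so y_c = 5.2 + 0.55 = 5.75 m and h_c = 5.75 × 0.504528 = 2.90104 m.
A = 3.6 × 1.1 = 3.96 m².
Resultant F = γ·h_c·A = 9.81 × 2.90104 × 3.96 = 112.698 kN.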